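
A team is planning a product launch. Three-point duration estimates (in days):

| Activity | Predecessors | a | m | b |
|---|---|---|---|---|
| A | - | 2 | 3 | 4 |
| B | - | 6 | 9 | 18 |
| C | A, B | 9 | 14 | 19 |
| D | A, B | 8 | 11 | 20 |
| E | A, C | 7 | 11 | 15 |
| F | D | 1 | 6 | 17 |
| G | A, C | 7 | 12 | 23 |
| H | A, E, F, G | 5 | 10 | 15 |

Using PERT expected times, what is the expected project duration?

47 days

te_A = (2 + 4·3 + 4)/6 = 18/6 = 3
te_B = (6 + 4·9 + 18)/6 = 60/6 = 10
te_C = (9 + 4·14 + 19)/6 = 84/6 = 14
te_D = (8 + 4·11 + 20)/6 = 72/6 = 12
te_E = (7 + 4·11 + 15)/6 = 66/6 = 11
te_F = (1 + 4·6 + 17)/6 = 42/6 = 7
te_G = (7 + 4·12 + 23)/6 = 78/6 = 13
te_H = (5 + 4·10 + 15)/6 = 60/6 = 10

Forward pass:
ES_A = 0; EF_A = 3
ES_B = 0; EF_B = 10
ES_C = max(EF_A=3, EF_B=10) = 10; EF_C = 10+14 = 24
ES_D = max(EF_A=3, EF_B=10) = 10; EF_D = 10+12 = 22
ES_E = max(EF_A=3, EF_C=24) = 24; EF_E = 24+11 = 35
ES_F = 22; EF_F = 22+7 = 29
ES_G = max(EF_A=3, EF_C=24) = 24; EF_G = 24+13 = 37
ES_H = max(EF_A=3, EF_E=35, EF_F=29, EF_G=37) = 37; EF_H = 37+10 = 47
Expected project duration μ = 47 days. Critical path: B → C → G → H.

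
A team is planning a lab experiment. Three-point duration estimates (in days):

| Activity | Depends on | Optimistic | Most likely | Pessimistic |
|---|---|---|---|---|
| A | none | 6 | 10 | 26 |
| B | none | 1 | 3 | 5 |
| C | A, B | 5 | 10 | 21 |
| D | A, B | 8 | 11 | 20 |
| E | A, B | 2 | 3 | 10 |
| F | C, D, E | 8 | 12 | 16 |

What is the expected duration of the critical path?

te_A = (6 + 4·10 + 26)/6 = 72/6 = 12
te_B = (1 + 4·3 + 5)/6 = 18/6 = 3
te_C = (5 + 4·10 + 21)/6 = 66/6 = 11
te_D = (8 + 4·11 + 20)/6 = 72/6 = 12
te_E = (2 + 4·3 + 10)/6 = 24/6 = 4
te_F = (8 + 4·12 + 16)/6 = 72/6 = 12

Forward pass:
ES_A = 0; EF_A = 12
ES_B = 0; EF_B = 3
ES_C = max(EF_A=12, EF_B=3) = 12; EF_C = 12+11 = 23
ES_D = max(EF_A=12, EF_B=3) = 12; EF_D = 12+12 = 24
ES_E = max(EF_A=12, EF_B=3) = 12; EF_E = 12+4 = 16
ES_F = max(EF_C=23, EF_D=24, EF_E=16) = 24; EF_F = 24+12 = 36
Expected project duration μ = 36 days. Critical path: A → D → F.

36 days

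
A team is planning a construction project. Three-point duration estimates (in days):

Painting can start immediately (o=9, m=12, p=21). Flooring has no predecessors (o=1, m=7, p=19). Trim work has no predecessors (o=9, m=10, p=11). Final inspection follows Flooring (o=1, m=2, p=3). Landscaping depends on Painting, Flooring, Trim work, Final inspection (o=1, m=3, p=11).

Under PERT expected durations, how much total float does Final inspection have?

te_Painting = (9 + 4·12 + 21)/6 = 78/6 = 13
te_Flooring = (1 + 4·7 + 19)/6 = 48/6 = 8
te_Trim work = (9 + 4·10 + 11)/6 = 60/6 = 10
te_Final inspection = (1 + 4·2 + 3)/6 = 12/6 = 2
te_Landscaping = (1 + 4·3 + 11)/6 = 24/6 = 4

Forward pass:
ES_Painting = 0; EF_Painting = 13
ES_Flooring = 0; EF_Flooring = 8
ES_Trim work = 0; EF_Trim work = 10
ES_Final inspection = 8; EF_Final inspection = 8+2 = 10
ES_Landscaping = max(EF_Painting=13, EF_Flooring=8, EF_Trim work=10, EF_Final inspection=10) = 13; EF_Landscaping = 13+4 = 17
Expected project duration μ = 17 days. Critical path: Painting → Landscaping.

Backward pass:
LF_Landscaping = 17; LS_Landscaping = 17−4 = 13
LF_Final inspection = LS_Landscaping = 13; LS_Final inspection = 13−2 = 11
LF_Trim work = LS_Landscaping = 13; LS_Trim work = 13−10 = 3
LF_Flooring = min(LS_Final inspection=11, LS_Landscaping=13) = 11; LS_Flooring = 11−8 = 3
LF_Painting = LS_Landscaping = 13; LS_Painting = 13−13 = 0
Slack_Final inspection = LS_Final inspection − ES_Final inspection = 11 − 8 = 3

3 days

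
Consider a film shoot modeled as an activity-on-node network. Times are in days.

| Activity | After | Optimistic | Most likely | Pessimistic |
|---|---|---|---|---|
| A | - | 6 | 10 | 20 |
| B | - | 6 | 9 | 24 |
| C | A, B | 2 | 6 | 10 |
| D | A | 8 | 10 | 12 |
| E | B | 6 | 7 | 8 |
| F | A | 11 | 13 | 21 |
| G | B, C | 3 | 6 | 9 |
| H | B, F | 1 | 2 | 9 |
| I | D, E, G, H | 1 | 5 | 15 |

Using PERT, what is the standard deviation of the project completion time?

te_A = (6 + 4·10 + 20)/6 = 66/6 = 11; σ²_A = ((20−6)/6)² = 5.444
te_B = (6 + 4·9 + 24)/6 = 66/6 = 11; σ²_B = ((24−6)/6)² = 9.000
te_C = (2 + 4·6 + 10)/6 = 36/6 = 6; σ²_C = ((10−2)/6)² = 1.778
te_D = (8 + 4·10 + 12)/6 = 60/6 = 10; σ²_D = ((12−8)/6)² = 0.444
te_E = (6 + 4·7 + 8)/6 = 42/6 = 7; σ²_E = ((8−6)/6)² = 0.111
te_F = (11 + 4·13 + 21)/6 = 84/6 = 14; σ²_F = ((21−11)/6)² = 2.778
te_G = (3 + 4·6 + 9)/6 = 36/6 = 6; σ²_G = ((9−3)/6)² = 1.000
te_H = (1 + 4·2 + 9)/6 = 18/6 = 3; σ²_H = ((9−1)/6)² = 1.778
te_I = (1 + 4·5 + 15)/6 = 36/6 = 6; σ²_I = ((15−1)/6)² = 5.444

Forward pass:
ES_A = 0; EF_A = 11
ES_B = 0; EF_B = 11
ES_C = max(EF_A=11, EF_B=11) = 11; EF_C = 11+6 = 17
ES_D = 11; EF_D = 11+10 = 21
ES_E = 11; EF_E = 11+7 = 18
ES_F = 11; EF_F = 11+14 = 25
ES_G = max(EF_B=11, EF_C=17) = 17; EF_G = 17+6 = 23
ES_H = max(EF_B=11, EF_F=25) = 25; EF_H = 25+3 = 28
ES_I = max(EF_D=21, EF_E=18, EF_G=23, EF_H=28) = 28; EF_I = 28+6 = 34
Expected project duration μ = 34 days. Critical path: A → F → H → I.

Variance along critical path = 5.444 + 2.778 + 1.778 + 5.444 = 15.444
σ = √15.444 = 3.930 days

3.93 days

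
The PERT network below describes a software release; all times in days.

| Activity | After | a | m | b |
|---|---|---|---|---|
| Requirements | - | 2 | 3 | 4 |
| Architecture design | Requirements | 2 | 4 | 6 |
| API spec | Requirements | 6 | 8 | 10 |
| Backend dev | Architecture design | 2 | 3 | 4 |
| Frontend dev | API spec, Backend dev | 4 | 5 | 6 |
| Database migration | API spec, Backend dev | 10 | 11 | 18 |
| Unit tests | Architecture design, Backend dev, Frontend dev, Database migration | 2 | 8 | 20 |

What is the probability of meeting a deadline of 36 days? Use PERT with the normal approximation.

te_Requirements = (2 + 4·3 + 4)/6 = 18/6 = 3; σ²_Requirements = ((4−2)/6)² = 0.111
te_Architecture design = (2 + 4·4 + 6)/6 = 24/6 = 4; σ²_Architecture design = ((6−2)/6)² = 0.444
te_API spec = (6 + 4·8 + 10)/6 = 48/6 = 8; σ²_API spec = ((10−6)/6)² = 0.444
te_Backend dev = (2 + 4·3 + 4)/6 = 18/6 = 3; σ²_Backend dev = ((4−2)/6)² = 0.111
te_Frontend dev = (4 + 4·5 + 6)/6 = 30/6 = 5; σ²_Frontend dev = ((6−4)/6)² = 0.111
te_Database migration = (10 + 4·11 + 18)/6 = 72/6 = 12; σ²_Database migration = ((18−10)/6)² = 1.778
te_Unit tests = (2 + 4·8 + 20)/6 = 54/6 = 9; σ²_Unit tests = ((20−2)/6)² = 9.000

Forward pass:
ES_Requirements = 0; EF_Requirements = 3
ES_Architecture design = 3; EF_Architecture design = 3+4 = 7
ES_API spec = 3; EF_API spec = 3+8 = 11
ES_Backend dev = 7; EF_Backend dev = 7+3 = 10
ES_Frontend dev = max(EF_API spec=11, EF_Backend dev=10) = 11; EF_Frontend dev = 11+5 = 16
ES_Database migration = max(EF_API spec=11, EF_Backend dev=10) = 11; EF_Database migration = 11+12 = 23
ES_Unit tests = max(EF_Architecture design=7, EF_Backend dev=10, EF_Frontend dev=16, EF_Database migration=23) = 23; EF_Unit tests = 23+9 = 32
Expected project duration μ = 32 days. Critical path: Requirements → API spec → Database migration → Unit tests.

Variance along critical path = 0.111 + 0.444 + 1.778 + 9.000 = 11.333; σ = √11.333 = 3.367 days.
Z = (36 − 32) / 3.367 = 1.188
P(T ≤ 36) = Φ(1.188) ≈ 0.883

0.883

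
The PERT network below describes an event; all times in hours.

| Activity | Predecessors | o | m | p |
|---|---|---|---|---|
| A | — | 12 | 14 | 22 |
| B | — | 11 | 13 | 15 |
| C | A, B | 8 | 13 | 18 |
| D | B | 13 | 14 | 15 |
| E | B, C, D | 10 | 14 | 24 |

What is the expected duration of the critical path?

43 hours

te_A = (12 + 4·14 + 22)/6 = 90/6 = 15
te_B = (11 + 4·13 + 15)/6 = 78/6 = 13
te_C = (8 + 4·13 + 18)/6 = 78/6 = 13
te_D = (13 + 4·14 + 15)/6 = 84/6 = 14
te_E = (10 + 4·14 + 24)/6 = 90/6 = 15

Forward pass:
ES_A = 0; EF_A = 15
ES_B = 0; EF_B = 13
ES_C = max(EF_A=15, EF_B=13) = 15; EF_C = 15+13 = 28
ES_D = 13; EF_D = 13+14 = 27
ES_E = max(EF_B=13, EF_C=28, EF_D=27) = 28; EF_E = 28+15 = 43
Expected project duration μ = 43 hours. Critical path: A → C → E.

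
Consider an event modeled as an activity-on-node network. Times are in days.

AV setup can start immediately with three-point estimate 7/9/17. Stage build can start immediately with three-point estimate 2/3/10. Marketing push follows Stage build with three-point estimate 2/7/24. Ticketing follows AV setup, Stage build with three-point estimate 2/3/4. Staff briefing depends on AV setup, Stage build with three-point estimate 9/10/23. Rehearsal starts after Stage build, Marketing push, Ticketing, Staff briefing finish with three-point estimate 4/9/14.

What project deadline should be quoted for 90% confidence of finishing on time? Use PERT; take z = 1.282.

35.3 days

te_AV setup = (7 + 4·9 + 17)/6 = 60/6 = 10; σ²_AV setup = ((17−7)/6)² = 2.778
te_Stage build = (2 + 4·3 + 10)/6 = 24/6 = 4; σ²_Stage build = ((10−2)/6)² = 1.778
te_Marketing push = (2 + 4·7 + 24)/6 = 54/6 = 9; σ²_Marketing push = ((24−2)/6)² = 13.444
te_Ticketing = (2 + 4·3 + 4)/6 = 18/6 = 3; σ²_Ticketing = ((4−2)/6)² = 0.111
te_Staff briefing = (9 + 4·10 + 23)/6 = 72/6 = 12; σ²_Staff briefing = ((23−9)/6)² = 5.444
te_Rehearsal = (4 + 4·9 + 14)/6 = 54/6 = 9; σ²_Rehearsal = ((14−4)/6)² = 2.778

Forward pass:
ES_AV setup = 0; EF_AV setup = 10
ES_Stage build = 0; EF_Stage build = 4
ES_Marketing push = 4; EF_Marketing push = 4+9 = 13
ES_Ticketing = max(EF_AV setup=10, EF_Stage build=4) = 10; EF_Ticketing = 10+3 = 13
ES_Staff briefing = max(EF_AV setup=10, EF_Stage build=4) = 10; EF_Staff briefing = 10+12 = 22
ES_Rehearsal = max(EF_Stage build=4, EF_Marketing push=13, EF_Ticketing=13, EF_Staff briefing=22) = 22; EF_Rehearsal = 22+9 = 31
Expected project duration μ = 31 days. Critical path: AV setup → Staff briefing → Rehearsal.

Variance along critical path = 2.778 + 5.444 + 2.778 = 11.000; σ = 3.317 days.
D = μ + z·σ = 31 + 1.282·3.317 = 35.3 days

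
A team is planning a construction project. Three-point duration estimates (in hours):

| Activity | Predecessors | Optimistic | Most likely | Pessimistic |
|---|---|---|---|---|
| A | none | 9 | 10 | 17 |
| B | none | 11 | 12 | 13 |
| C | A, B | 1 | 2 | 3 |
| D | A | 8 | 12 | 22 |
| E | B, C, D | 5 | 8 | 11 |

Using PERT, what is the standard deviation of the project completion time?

2.87 hours

te_A = (9 + 4·10 + 17)/6 = 66/6 = 11; σ²_A = ((17−9)/6)² = 1.778
te_B = (11 + 4·12 + 13)/6 = 72/6 = 12; σ²_B = ((13−11)/6)² = 0.111
te_C = (1 + 4·2 + 3)/6 = 12/6 = 2; σ²_C = ((3−1)/6)² = 0.111
te_D = (8 + 4·12 + 22)/6 = 78/6 = 13; σ²_D = ((22−8)/6)² = 5.444
te_E = (5 + 4·8 + 11)/6 = 48/6 = 8; σ²_E = ((11−5)/6)² = 1.000

Forward pass:
ES_A = 0; EF_A = 11
ES_B = 0; EF_B = 12
ES_C = max(EF_A=11, EF_B=12) = 12; EF_C = 12+2 = 14
ES_D = 11; EF_D = 11+13 = 24
ES_E = max(EF_B=12, EF_C=14, EF_D=24) = 24; EF_E = 24+8 = 32
Expected project duration μ = 32 hours. Critical path: A → D → E.

Variance along critical path = 1.778 + 5.444 + 1.000 = 8.222
σ = √8.222 = 2.867 hours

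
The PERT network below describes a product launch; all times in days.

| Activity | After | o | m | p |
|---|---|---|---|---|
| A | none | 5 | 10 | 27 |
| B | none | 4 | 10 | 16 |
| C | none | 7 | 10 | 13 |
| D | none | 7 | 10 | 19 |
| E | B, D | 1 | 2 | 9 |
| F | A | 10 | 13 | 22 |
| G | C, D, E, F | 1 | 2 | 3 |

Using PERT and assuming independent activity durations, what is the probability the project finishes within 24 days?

0.170

te_A = (5 + 4·10 + 27)/6 = 72/6 = 12; σ²_A = ((27−5)/6)² = 13.444
te_B = (4 + 4·10 + 16)/6 = 60/6 = 10; σ²_B = ((16−4)/6)² = 4.000
te_C = (7 + 4·10 + 13)/6 = 60/6 = 10; σ²_C = ((13−7)/6)² = 1.000
te_D = (7 + 4·10 + 19)/6 = 66/6 = 11; σ²_D = ((19−7)/6)² = 4.000
te_E = (1 + 4·2 + 9)/6 = 18/6 = 3; σ²_E = ((9−1)/6)² = 1.778
te_F = (10 + 4·13 + 22)/6 = 84/6 = 14; σ²_F = ((22−10)/6)² = 4.000
te_G = (1 + 4·2 + 3)/6 = 12/6 = 2; σ²_G = ((3−1)/6)² = 0.111

Forward pass:
ES_A = 0; EF_A = 12
ES_B = 0; EF_B = 10
ES_C = 0; EF_C = 10
ES_D = 0; EF_D = 11
ES_E = max(EF_B=10, EF_D=11) = 11; EF_E = 11+3 = 14
ES_F = 12; EF_F = 12+14 = 26
ES_G = max(EF_C=10, EF_D=11, EF_E=14, EF_F=26) = 26; EF_G = 26+2 = 28
Expected project duration μ = 28 days. Critical path: A → F → G.

Variance along critical path = 13.444 + 4.000 + 0.111 = 17.556; σ = √17.556 = 4.190 days.
Z = (24 − 28) / 4.190 = -0.955
P(T ≤ 24) = Φ(-0.955) ≈ 0.170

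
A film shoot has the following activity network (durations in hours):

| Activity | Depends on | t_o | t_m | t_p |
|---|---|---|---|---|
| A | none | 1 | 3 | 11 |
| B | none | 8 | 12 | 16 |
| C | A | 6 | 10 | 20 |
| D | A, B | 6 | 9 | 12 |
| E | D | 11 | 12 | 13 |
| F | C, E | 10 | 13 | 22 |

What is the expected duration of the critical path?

47 hours

te_A = (1 + 4·3 + 11)/6 = 24/6 = 4
te_B = (8 + 4·12 + 16)/6 = 72/6 = 12
te_C = (6 + 4·10 + 20)/6 = 66/6 = 11
te_D = (6 + 4·9 + 12)/6 = 54/6 = 9
te_E = (11 + 4·12 + 13)/6 = 72/6 = 12
te_F = (10 + 4·13 + 22)/6 = 84/6 = 14

Forward pass:
ES_A = 0; EF_A = 4
ES_B = 0; EF_B = 12
ES_C = 4; EF_C = 4+11 = 15
ES_D = max(EF_A=4, EF_B=12) = 12; EF_D = 12+9 = 21
ES_E = 21; EF_E = 21+12 = 33
ES_F = max(EF_C=15, EF_E=33) = 33; EF_F = 33+14 = 47
Expected project duration μ = 47 hours. Critical path: B → D → E → F.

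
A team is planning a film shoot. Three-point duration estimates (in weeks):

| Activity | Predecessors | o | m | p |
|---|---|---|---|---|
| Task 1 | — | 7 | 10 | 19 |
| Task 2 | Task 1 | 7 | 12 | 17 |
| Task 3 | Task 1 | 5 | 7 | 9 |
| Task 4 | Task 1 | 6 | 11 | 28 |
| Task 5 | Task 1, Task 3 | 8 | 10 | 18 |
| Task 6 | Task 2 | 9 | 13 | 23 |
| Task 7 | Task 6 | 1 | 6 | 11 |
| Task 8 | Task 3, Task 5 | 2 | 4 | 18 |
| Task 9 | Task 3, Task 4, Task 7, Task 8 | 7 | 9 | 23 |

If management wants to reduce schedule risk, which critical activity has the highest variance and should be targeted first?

Task 9

te_Task 1 = (7 + 4·10 + 19)/6 = 66/6 = 11; σ²_Task 1 = ((19−7)/6)² = 4.000
te_Task 2 = (7 + 4·12 + 17)/6 = 72/6 = 12; σ²_Task 2 = ((17−7)/6)² = 2.778
te_Task 3 = (5 + 4·7 + 9)/6 = 42/6 = 7; σ²_Task 3 = ((9−5)/6)² = 0.444
te_Task 4 = (6 + 4·11 + 28)/6 = 78/6 = 13; σ²_Task 4 = ((28−6)/6)² = 13.444
te_Task 5 = (8 + 4·10 + 18)/6 = 66/6 = 11; σ²_Task 5 = ((18−8)/6)² = 2.778
te_Task 6 = (9 + 4·13 + 23)/6 = 84/6 = 14; σ²_Task 6 = ((23−9)/6)² = 5.444
te_Task 7 = (1 + 4·6 + 11)/6 = 36/6 = 6; σ²_Task 7 = ((11−1)/6)² = 2.778
te_Task 8 = (2 + 4·4 + 18)/6 = 36/6 = 6; σ²_Task 8 = ((18−2)/6)² = 7.111
te_Task 9 = (7 + 4·9 + 23)/6 = 66/6 = 11; σ²_Task 9 = ((23−7)/6)² = 7.111

Forward pass:
ES_Task 1 = 0; EF_Task 1 = 11
ES_Task 2 = 11; EF_Task 2 = 11+12 = 23
ES_Task 3 = 11; EF_Task 3 = 11+7 = 18
ES_Task 4 = 11; EF_Task 4 = 11+13 = 24
ES_Task 5 = max(EF_Task 1=11, EF_Task 3=18) = 18; EF_Task 5 = 18+11 = 29
ES_Task 6 = 23; EF_Task 6 = 23+14 = 37
ES_Task 7 = 37; EF_Task 7 = 37+6 = 43
ES_Task 8 = max(EF_Task 3=18, EF_Task 5=29) = 29; EF_Task 8 = 29+6 = 35
ES_Task 9 = max(EF_Task 3=18, EF_Task 4=24, EF_Task 7=43, EF_Task 8=35) = 43; EF_Task 9 = 43+11 = 54
Expected project duration μ = 54 weeks. Critical path: Task 1 → Task 2 → Task 6 → Task 7 → Task 9.

Variances on critical path: σ²_Task 1=4.000, σ²_Task 2=2.778, σ²_Task 6=5.444, σ²_Task 7=2.778, σ²_Task 9=7.111.
Largest is σ²_Task 9 = 7.111.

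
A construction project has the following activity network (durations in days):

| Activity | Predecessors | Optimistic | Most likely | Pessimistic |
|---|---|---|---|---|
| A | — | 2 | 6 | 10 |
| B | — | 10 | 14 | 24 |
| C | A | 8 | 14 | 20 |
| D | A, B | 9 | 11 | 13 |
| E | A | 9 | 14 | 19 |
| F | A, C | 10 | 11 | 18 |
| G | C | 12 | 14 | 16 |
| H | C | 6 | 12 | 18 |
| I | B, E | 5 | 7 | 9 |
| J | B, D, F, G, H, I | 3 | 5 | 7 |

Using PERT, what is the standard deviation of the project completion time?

te_A = (2 + 4·6 + 10)/6 = 36/6 = 6; σ²_A = ((10−2)/6)² = 1.778
te_B = (10 + 4·14 + 24)/6 = 90/6 = 15; σ²_B = ((24−10)/6)² = 5.444
te_C = (8 + 4·14 + 20)/6 = 84/6 = 14; σ²_C = ((20−8)/6)² = 4.000
te_D = (9 + 4·11 + 13)/6 = 66/6 = 11; σ²_D = ((13−9)/6)² = 0.444
te_E = (9 + 4·14 + 19)/6 = 84/6 = 14; σ²_E = ((19−9)/6)² = 2.778
te_F = (10 + 4·11 + 18)/6 = 72/6 = 12; σ²_F = ((18−10)/6)² = 1.778
te_G = (12 + 4·14 + 16)/6 = 84/6 = 14; σ²_G = ((16−12)/6)² = 0.444
te_H = (6 + 4·12 + 18)/6 = 72/6 = 12; σ²_H = ((18−6)/6)² = 4.000
te_I = (5 + 4·7 + 9)/6 = 42/6 = 7; σ²_I = ((9−5)/6)² = 0.444
te_J = (3 + 4·5 + 7)/6 = 30/6 = 5; σ²_J = ((7−3)/6)² = 0.444

Forward pass:
ES_A = 0; EF_A = 6
ES_B = 0; EF_B = 15
ES_C = 6; EF_C = 6+14 = 20
ES_D = max(EF_A=6, EF_B=15) = 15; EF_D = 15+11 = 26
ES_E = 6; EF_E = 6+14 = 20
ES_F = max(EF_A=6, EF_C=20) = 20; EF_F = 20+12 = 32
ES_G = 20; EF_G = 20+14 = 34
ES_H = 20; EF_H = 20+12 = 32
ES_I = max(EF_B=15, EF_E=20) = 20; EF_I = 20+7 = 27
ES_J = max(EF_B=15, EF_D=26, EF_F=32, EF_G=34, EF_H=32, EF_I=27) = 34; EF_J = 34+5 = 39
Expected project duration μ = 39 days. Critical path: A → C → G → J.

Variance along critical path = 1.778 + 4.000 + 0.444 + 0.444 = 6.667
σ = √6.667 = 2.582 days

2.58 days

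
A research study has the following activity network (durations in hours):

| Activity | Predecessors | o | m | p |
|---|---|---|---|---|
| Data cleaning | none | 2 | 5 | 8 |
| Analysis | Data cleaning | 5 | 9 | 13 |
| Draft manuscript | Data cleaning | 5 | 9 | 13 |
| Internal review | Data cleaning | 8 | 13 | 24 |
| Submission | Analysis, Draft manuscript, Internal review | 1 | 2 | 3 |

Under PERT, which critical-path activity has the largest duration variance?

te_Data cleaning = (2 + 4·5 + 8)/6 = 30/6 = 5; σ²_Data cleaning = ((8−2)/6)² = 1.000
te_Analysis = (5 + 4·9 + 13)/6 = 54/6 = 9; σ²_Analysis = ((13−5)/6)² = 1.778
te_Draft manuscript = (5 + 4·9 + 13)/6 = 54/6 = 9; σ²_Draft manuscript = ((13−5)/6)² = 1.778
te_Internal review = (8 + 4·13 + 24)/6 = 84/6 = 14; σ²_Internal review = ((24−8)/6)² = 7.111
te_Submission = (1 + 4·2 + 3)/6 = 12/6 = 2; σ²_Submission = ((3−1)/6)² = 0.111

Forward pass:
ES_Data cleaning = 0; EF_Data cleaning = 5
ES_Analysis = 5; EF_Analysis = 5+9 = 14
ES_Draft manuscript = 5; EF_Draft manuscript = 5+9 = 14
ES_Internal review = 5; EF_Internal review = 5+14 = 19
ES_Submission = max(EF_Analysis=14, EF_Draft manuscript=14, EF_Internal review=19) = 19; EF_Submission = 19+2 = 21
Expected project duration μ = 21 hours. Critical path: Data cleaning → Internal review → Submission.

Variances on critical path: σ²_Data cleaning=1.000, σ²_Internal review=7.111, σ²_Submission=0.111.
Largest is σ²_Internal review = 7.111.

Internal review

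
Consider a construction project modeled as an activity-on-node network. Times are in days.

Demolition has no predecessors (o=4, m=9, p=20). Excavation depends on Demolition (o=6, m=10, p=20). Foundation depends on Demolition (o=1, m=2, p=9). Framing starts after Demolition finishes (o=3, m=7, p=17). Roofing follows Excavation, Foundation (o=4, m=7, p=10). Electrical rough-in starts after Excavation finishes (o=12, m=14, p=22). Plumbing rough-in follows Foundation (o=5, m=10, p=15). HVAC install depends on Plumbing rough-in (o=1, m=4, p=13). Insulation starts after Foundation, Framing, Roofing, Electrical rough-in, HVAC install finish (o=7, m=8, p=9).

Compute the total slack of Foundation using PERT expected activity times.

8 days

te_Demolition = (4 + 4·9 + 20)/6 = 60/6 = 10
te_Excavation = (6 + 4·10 + 20)/6 = 66/6 = 11
te_Foundation = (1 + 4·2 + 9)/6 = 18/6 = 3
te_Framing = (3 + 4·7 + 17)/6 = 48/6 = 8
te_Roofing = (4 + 4·7 + 10)/6 = 42/6 = 7
te_Electrical rough-in = (12 + 4·14 + 22)/6 = 90/6 = 15
te_Plumbing rough-in = (5 + 4·10 + 15)/6 = 60/6 = 10
te_HVAC install = (1 + 4·4 + 13)/6 = 30/6 = 5
te_Insulation = (7 + 4·8 + 9)/6 = 48/6 = 8

Forward pass:
ES_Demolition = 0; EF_Demolition = 10
ES_Excavation = 10; EF_Excavation = 10+11 = 21
ES_Foundation = 10; EF_Foundation = 10+3 = 13
ES_Framing = 10; EF_Framing = 10+8 = 18
ES_Roofing = max(EF_Excavation=21, EF_Foundation=13) = 21; EF_Roofing = 21+7 = 28
ES_Electrical rough-in = 21; EF_Electrical rough-in = 21+15 = 36
ES_Plumbing rough-in = 13; EF_Plumbing rough-in = 13+10 = 23
ES_HVAC install = 23; EF_HVAC install = 23+5 = 28
ES_Insulation = max(EF_Foundation=13, EF_Framing=18, EF_Roofing=28, EF_Electrical rough-in=36, EF_HVAC install=28) = 36; EF_Insulation = 36+8 = 44
Expected project duration μ = 44 days. Critical path: Demolition → Excavation → Electrical rough-in → Insulation.

Backward pass:
LF_Insulation = 44; LS_Insulation = 44−8 = 36
LF_HVAC install = LS_Insulation = 36; LS_HVAC install = 36−5 = 31
LF_Plumbing rough-in = LS_HVAC install = 31; LS_Plumbing rough-in = 31−10 = 21
LF_Electrical rough-in = LS_Insulation = 36; LS_Electrical rough-in = 36−15 = 21
LF_Roofing = LS_Insulation = 36; LS_Roofing = 36−7 = 29
LF_Framing = LS_Insulation = 36; LS_Framing = 36−8 = 28
LF_Foundation = min(LS_Roofing=29, LS_Plumbing rough-in=21, LS_Insulation=36) = 21; LS_Foundation = 21−3 = 18
LF_Excavation = min(LS_Roofing=29, LS_Electrical rough-in=21) = 21; LS_Excavation = 21−11 = 10
LF_Demolition = min(LS_Excavation=10, LS_Foundation=18, LS_Framing=28) = 10; LS_Demolition = 10−10 = 0
Slack_Foundation = LS_Foundation − ES_Foundation = 18 − 10 = 8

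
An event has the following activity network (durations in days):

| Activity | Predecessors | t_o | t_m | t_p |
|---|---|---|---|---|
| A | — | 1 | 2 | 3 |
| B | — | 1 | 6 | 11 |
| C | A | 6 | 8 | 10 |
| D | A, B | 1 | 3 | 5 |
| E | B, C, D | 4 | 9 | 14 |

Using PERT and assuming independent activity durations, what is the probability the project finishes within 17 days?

0.137

te_A = (1 + 4·2 + 3)/6 = 12/6 = 2; σ²_A = ((3−1)/6)² = 0.111
te_B = (1 + 4·6 + 11)/6 = 36/6 = 6; σ²_B = ((11−1)/6)² = 2.778
te_C = (6 + 4·8 + 10)/6 = 48/6 = 8; σ²_C = ((10−6)/6)² = 0.444
te_D = (1 + 4·3 + 5)/6 = 18/6 = 3; σ²_D = ((5−1)/6)² = 0.444
te_E = (4 + 4·9 + 14)/6 = 54/6 = 9; σ²_E = ((14−4)/6)² = 2.778

Forward pass:
ES_A = 0; EF_A = 2
ES_B = 0; EF_B = 6
ES_C = 2; EF_C = 2+8 = 10
ES_D = max(EF_A=2, EF_B=6) = 6; EF_D = 6+3 = 9
ES_E = max(EF_B=6, EF_C=10, EF_D=9) = 10; EF_E = 10+9 = 19
Expected project duration μ = 19 days. Critical path: A → C → E.

Variance along critical path = 0.111 + 0.444 + 2.778 = 3.333; σ = √3.333 = 1.826 days.
Z = (17 − 19) / 1.826 = -1.095
P(T ≤ 17) = Φ(-1.095) ≈ 0.137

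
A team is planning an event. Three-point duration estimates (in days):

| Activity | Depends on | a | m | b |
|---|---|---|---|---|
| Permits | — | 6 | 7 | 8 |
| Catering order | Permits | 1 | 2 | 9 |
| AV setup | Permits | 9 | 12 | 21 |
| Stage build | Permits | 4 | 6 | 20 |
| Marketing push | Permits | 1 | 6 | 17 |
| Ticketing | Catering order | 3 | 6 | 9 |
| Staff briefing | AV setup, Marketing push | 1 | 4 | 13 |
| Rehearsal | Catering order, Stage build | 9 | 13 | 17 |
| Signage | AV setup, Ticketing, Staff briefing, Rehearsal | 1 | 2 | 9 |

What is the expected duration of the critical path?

te_Permits = (6 + 4·7 + 8)/6 = 42/6 = 7
te_Catering order = (1 + 4·2 + 9)/6 = 18/6 = 3
te_AV setup = (9 + 4·12 + 21)/6 = 78/6 = 13
te_Stage build = (4 + 4·6 + 20)/6 = 48/6 = 8
te_Marketing push = (1 + 4·6 + 17)/6 = 42/6 = 7
te_Ticketing = (3 + 4·6 + 9)/6 = 36/6 = 6
te_Staff briefing = (1 + 4·4 + 13)/6 = 30/6 = 5
te_Rehearsal = (9 + 4·13 + 17)/6 = 78/6 = 13
te_Signage = (1 + 4·2 + 9)/6 = 18/6 = 3

Forward pass:
ES_Permits = 0; EF_Permits = 7
ES_Catering order = 7; EF_Catering order = 7+3 = 10
ES_AV setup = 7; EF_AV setup = 7+13 = 20
ES_Stage build = 7; EF_Stage build = 7+8 = 15
ES_Marketing push = 7; EF_Marketing push = 7+7 = 14
ES_Ticketing = 10; EF_Ticketing = 10+6 = 16
ES_Staff briefing = max(EF_AV setup=20, EF_Marketing push=14) = 20; EF_Staff briefing = 20+5 = 25
ES_Rehearsal = max(EF_Catering order=10, EF_Stage build=15) = 15; EF_Rehearsal = 15+13 = 28
ES_Signage = max(EF_AV setup=20, EF_Ticketing=16, EF_Staff briefing=25, EF_Rehearsal=28) = 28; EF_Signage = 28+3 = 31
Expected project duration μ = 31 days. Critical path: Permits → Stage build → Rehearsal → Signage.

31 days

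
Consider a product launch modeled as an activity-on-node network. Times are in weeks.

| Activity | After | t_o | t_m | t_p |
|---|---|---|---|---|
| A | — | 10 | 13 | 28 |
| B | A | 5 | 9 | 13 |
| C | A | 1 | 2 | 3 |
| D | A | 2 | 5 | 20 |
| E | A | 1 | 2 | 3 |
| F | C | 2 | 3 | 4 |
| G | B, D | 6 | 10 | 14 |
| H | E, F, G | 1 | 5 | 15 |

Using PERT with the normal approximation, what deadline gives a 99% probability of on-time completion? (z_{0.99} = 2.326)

49.9 weeks

te_A = (10 + 4·13 + 28)/6 = 90/6 = 15; σ²_A = ((28−10)/6)² = 9.000
te_B = (5 + 4·9 + 13)/6 = 54/6 = 9; σ²_B = ((13−5)/6)² = 1.778
te_C = (1 + 4·2 + 3)/6 = 12/6 = 2; σ²_C = ((3−1)/6)² = 0.111
te_D = (2 + 4·5 + 20)/6 = 42/6 = 7; σ²_D = ((20−2)/6)² = 9.000
te_E = (1 + 4·2 + 3)/6 = 12/6 = 2; σ²_E = ((3−1)/6)² = 0.111
te_F = (2 + 4·3 + 4)/6 = 18/6 = 3; σ²_F = ((4−2)/6)² = 0.111
te_G = (6 + 4·10 + 14)/6 = 60/6 = 10; σ²_G = ((14−6)/6)² = 1.778
te_H = (1 + 4·5 + 15)/6 = 36/6 = 6; σ²_H = ((15−1)/6)² = 5.444

Forward pass:
ES_A = 0; EF_A = 15
ES_B = 15; EF_B = 15+9 = 24
ES_C = 15; EF_C = 15+2 = 17
ES_D = 15; EF_D = 15+7 = 22
ES_E = 15; EF_E = 15+2 = 17
ES_F = 17; EF_F = 17+3 = 20
ES_G = max(EF_B=24, EF_D=22) = 24; EF_G = 24+10 = 34
ES_H = max(EF_E=17, EF_F=20, EF_G=34) = 34; EF_H = 34+6 = 40
Expected project duration μ = 40 weeks. Critical path: A → B → G → H.

Variance along critical path = 9.000 + 1.778 + 1.778 + 5.444 = 18.000; σ = 4.243 weeks.
D = μ + z·σ = 40 + 2.326·4.243 = 49.9 weeks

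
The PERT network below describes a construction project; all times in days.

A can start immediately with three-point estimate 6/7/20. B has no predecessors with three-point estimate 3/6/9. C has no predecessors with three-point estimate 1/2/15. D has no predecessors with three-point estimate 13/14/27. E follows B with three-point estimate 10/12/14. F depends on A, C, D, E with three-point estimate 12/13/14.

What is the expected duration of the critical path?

te_A = (6 + 4·7 + 20)/6 = 54/6 = 9
te_B = (3 + 4·6 + 9)/6 = 36/6 = 6
te_C = (1 + 4·2 + 15)/6 = 24/6 = 4
te_D = (13 + 4·14 + 27)/6 = 96/6 = 16
te_E = (10 + 4·12 + 14)/6 = 72/6 = 12
te_F = (12 + 4·13 + 14)/6 = 78/6 = 13

Forward pass:
ES_A = 0; EF_A = 9
ES_B = 0; EF_B = 6
ES_C = 0; EF_C = 4
ES_D = 0; EF_D = 16
ES_E = 6; EF_E = 6+12 = 18
ES_F = max(EF_A=9, EF_C=4, EF_D=16, EF_E=18) = 18; EF_F = 18+13 = 31
Expected project duration μ = 31 days. Critical path: B → E → F.

31 days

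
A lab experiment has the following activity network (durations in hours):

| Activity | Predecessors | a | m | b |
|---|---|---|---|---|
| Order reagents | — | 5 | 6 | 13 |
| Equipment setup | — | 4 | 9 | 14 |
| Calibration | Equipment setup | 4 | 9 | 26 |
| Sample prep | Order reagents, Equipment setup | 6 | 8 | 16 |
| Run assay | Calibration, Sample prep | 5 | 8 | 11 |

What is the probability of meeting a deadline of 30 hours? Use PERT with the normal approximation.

0.685

te_Order reagents = (5 + 4·6 + 13)/6 = 42/6 = 7; σ²_Order reagents = ((13−5)/6)² = 1.778
te_Equipment setup = (4 + 4·9 + 14)/6 = 54/6 = 9; σ²_Equipment setup = ((14−4)/6)² = 2.778
te_Calibration = (4 + 4·9 + 26)/6 = 66/6 = 11; σ²_Calibration = ((26−4)/6)² = 13.444
te_Sample prep = (6 + 4·8 + 16)/6 = 54/6 = 9; σ²_Sample prep = ((16−6)/6)² = 2.778
te_Run assay = (5 + 4·8 + 11)/6 = 48/6 = 8; σ²_Run assay = ((11−5)/6)² = 1.000

Forward pass:
ES_Order reagents = 0; EF_Order reagents = 7
ES_Equipment setup = 0; EF_Equipment setup = 9
ES_Calibration = 9; EF_Calibration = 9+11 = 20
ES_Sample prep = max(EF_Order reagents=7, EF_Equipment setup=9) = 9; EF_Sample prep = 9+9 = 18
ES_Run assay = max(EF_Calibration=20, EF_Sample prep=18) = 20; EF_Run assay = 20+8 = 28
Expected project duration μ = 28 hours. Critical path: Equipment setup → Calibration → Run assay.

Variance along critical path = 2.778 + 13.444 + 1.000 = 17.222; σ = √17.222 = 4.150 hours.
Z = (30 − 28) / 4.150 = 0.482
P(T ≤ 30) = Φ(0.482) ≈ 0.685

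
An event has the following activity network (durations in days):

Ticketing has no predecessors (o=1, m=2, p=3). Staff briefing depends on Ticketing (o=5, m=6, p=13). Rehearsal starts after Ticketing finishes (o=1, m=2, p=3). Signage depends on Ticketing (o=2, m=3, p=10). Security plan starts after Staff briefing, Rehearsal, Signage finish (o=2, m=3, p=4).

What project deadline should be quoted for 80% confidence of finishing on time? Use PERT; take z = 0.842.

te_Ticketing = (1 + 4·2 + 3)/6 = 12/6 = 2; σ²_Ticketing = ((3−1)/6)² = 0.111
te_Staff briefing = (5 + 4·6 + 13)/6 = 42/6 = 7; σ²_Staff briefing = ((13−5)/6)² = 1.778
te_Rehearsal = (1 + 4·2 + 3)/6 = 12/6 = 2; σ²_Rehearsal = ((3−1)/6)² = 0.111
te_Signage = (2 + 4·3 + 10)/6 = 24/6 = 4; σ²_Signage = ((10−2)/6)² = 1.778
te_Security plan = (2 + 4·3 + 4)/6 = 18/6 = 3; σ²_Security plan = ((4−2)/6)² = 0.111

Forward pass:
ES_Ticketing = 0; EF_Ticketing = 2
ES_Staff briefing = 2; EF_Staff briefing = 2+7 = 9
ES_Rehearsal = 2; EF_Rehearsal = 2+2 = 4
ES_Signage = 2; EF_Signage = 2+4 = 6
ES_Security plan = max(EF_Staff briefing=9, EF_Rehearsal=4, EF_Signage=6) = 9; EF_Security plan = 9+3 = 12
Expected project duration μ = 12 days. Critical path: Ticketing → Staff briefing → Security plan.

Variance along critical path = 0.111 + 1.778 + 0.111 = 2.000; σ = 1.414 days.
D = μ + z·σ = 12 + 0.842·1.414 = 13.2 days

13.2 days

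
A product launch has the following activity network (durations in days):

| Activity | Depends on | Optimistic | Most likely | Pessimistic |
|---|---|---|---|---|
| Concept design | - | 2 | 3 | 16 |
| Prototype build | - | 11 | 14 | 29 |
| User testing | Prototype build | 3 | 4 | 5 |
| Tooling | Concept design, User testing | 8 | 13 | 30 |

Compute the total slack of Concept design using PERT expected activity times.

te_Concept design = (2 + 4·3 + 16)/6 = 30/6 = 5
te_Prototype build = (11 + 4·14 + 29)/6 = 96/6 = 16
te_User testing = (3 + 4·4 + 5)/6 = 24/6 = 4
te_Tooling = (8 + 4·13 + 30)/6 = 90/6 = 15

Forward pass:
ES_Concept design = 0; EF_Concept design = 5
ES_Prototype build = 0; EF_Prototype build = 16
ES_User testing = 16; EF_User testing = 16+4 = 20
ES_Tooling = max(EF_Concept design=5, EF_User testing=20) = 20; EF_Tooling = 20+15 = 35
Expected project duration μ = 35 days. Critical path: Prototype build → User testing → Tooling.

Backward pass:
LF_Tooling = 35; LS_Tooling = 35−15 = 20
LF_User testing = LS_Tooling = 20; LS_User testing = 20−4 = 16
LF_Prototype build = LS_User testing = 16; LS_Prototype build = 16−16 = 0
LF_Concept design = LS_Tooling = 20; LS_Concept design = 20−5 = 15
Slack_Concept design = LS_Concept design − ES_Concept design = 15 − 0 = 15

15 days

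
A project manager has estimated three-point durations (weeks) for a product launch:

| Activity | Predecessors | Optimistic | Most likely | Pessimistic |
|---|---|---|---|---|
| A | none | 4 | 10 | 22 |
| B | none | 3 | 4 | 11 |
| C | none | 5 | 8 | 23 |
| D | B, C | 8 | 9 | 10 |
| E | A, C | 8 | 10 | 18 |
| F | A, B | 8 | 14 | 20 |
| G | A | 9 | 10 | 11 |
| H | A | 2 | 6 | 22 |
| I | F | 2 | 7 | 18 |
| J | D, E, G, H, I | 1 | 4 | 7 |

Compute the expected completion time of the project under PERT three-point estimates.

37 weeks

te_A = (4 + 4·10 + 22)/6 = 66/6 = 11
te_B = (3 + 4·4 + 11)/6 = 30/6 = 5
te_C = (5 + 4·8 + 23)/6 = 60/6 = 10
te_D = (8 + 4·9 + 10)/6 = 54/6 = 9
te_E = (8 + 4·10 + 18)/6 = 66/6 = 11
te_F = (8 + 4·14 + 20)/6 = 84/6 = 14
te_G = (9 + 4·10 + 11)/6 = 60/6 = 10
te_H = (2 + 4·6 + 22)/6 = 48/6 = 8
te_I = (2 + 4·7 + 18)/6 = 48/6 = 8
te_J = (1 + 4·4 + 7)/6 = 24/6 = 4

Forward pass:
ES_A = 0; EF_A = 11
ES_B = 0; EF_B = 5
ES_C = 0; EF_C = 10
ES_D = max(EF_B=5, EF_C=10) = 10; EF_D = 10+9 = 19
ES_E = max(EF_A=11, EF_C=10) = 11; EF_E = 11+11 = 22
ES_F = max(EF_A=11, EF_B=5) = 11; EF_F = 11+14 = 25
ES_G = 11; EF_G = 11+10 = 21
ES_H = 11; EF_H = 11+8 = 19
ES_I = 25; EF_I = 25+8 = 33
ES_J = max(EF_D=19, EF_E=22, EF_G=21, EF_H=19, EF_I=33) = 33; EF_J = 33+4 = 37
Expected project duration μ = 37 weeks. Critical path: A → F → I → J.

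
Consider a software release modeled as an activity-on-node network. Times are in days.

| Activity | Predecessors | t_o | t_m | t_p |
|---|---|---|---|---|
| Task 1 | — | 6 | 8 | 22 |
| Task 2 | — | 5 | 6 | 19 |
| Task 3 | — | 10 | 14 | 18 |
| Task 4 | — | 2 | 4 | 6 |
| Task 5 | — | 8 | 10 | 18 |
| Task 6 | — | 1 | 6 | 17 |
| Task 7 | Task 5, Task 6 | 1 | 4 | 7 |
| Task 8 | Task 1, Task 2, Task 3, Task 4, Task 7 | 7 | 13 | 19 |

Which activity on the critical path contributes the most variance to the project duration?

Task 8

te_Task 1 = (6 + 4·8 + 22)/6 = 60/6 = 10; σ²_Task 1 = ((22−6)/6)² = 7.111
te_Task 2 = (5 + 4·6 + 19)/6 = 48/6 = 8; σ²_Task 2 = ((19−5)/6)² = 5.444
te_Task 3 = (10 + 4·14 + 18)/6 = 84/6 = 14; σ²_Task 3 = ((18−10)/6)² = 1.778
te_Task 4 = (2 + 4·4 + 6)/6 = 24/6 = 4; σ²_Task 4 = ((6−2)/6)² = 0.444
te_Task 5 = (8 + 4·10 + 18)/6 = 66/6 = 11; σ²_Task 5 = ((18−8)/6)² = 2.778
te_Task 6 = (1 + 4·6 + 17)/6 = 42/6 = 7; σ²_Task 6 = ((17−1)/6)² = 7.111
te_Task 7 = (1 + 4·4 + 7)/6 = 24/6 = 4; σ²_Task 7 = ((7−1)/6)² = 1.000
te_Task 8 = (7 + 4·13 + 19)/6 = 78/6 = 13; σ²_Task 8 = ((19−7)/6)² = 4.000

Forward pass:
ES_Task 1 = 0; EF_Task 1 = 10
ES_Task 2 = 0; EF_Task 2 = 8
ES_Task 3 = 0; EF_Task 3 = 14
ES_Task 4 = 0; EF_Task 4 = 4
ES_Task 5 = 0; EF_Task 5 = 11
ES_Task 6 = 0; EF_Task 6 = 7
ES_Task 7 = max(EF_Task 5=11, EF_Task 6=7) = 11; EF_Task 7 = 11+4 = 15
ES_Task 8 = max(EF_Task 1=10, EF_Task 2=8, EF_Task 3=14, EF_Task 4=4, EF_Task 7=15) = 15; EF_Task 8 = 15+13 = 28
Expected project duration μ = 28 days. Critical path: Task 5 → Task 7 → Task 8.

Variances on critical path: σ²_Task 5=2.778, σ²_Task 7=1.000, σ²_Task 8=4.000.
Largest is σ²_Task 8 = 4.000.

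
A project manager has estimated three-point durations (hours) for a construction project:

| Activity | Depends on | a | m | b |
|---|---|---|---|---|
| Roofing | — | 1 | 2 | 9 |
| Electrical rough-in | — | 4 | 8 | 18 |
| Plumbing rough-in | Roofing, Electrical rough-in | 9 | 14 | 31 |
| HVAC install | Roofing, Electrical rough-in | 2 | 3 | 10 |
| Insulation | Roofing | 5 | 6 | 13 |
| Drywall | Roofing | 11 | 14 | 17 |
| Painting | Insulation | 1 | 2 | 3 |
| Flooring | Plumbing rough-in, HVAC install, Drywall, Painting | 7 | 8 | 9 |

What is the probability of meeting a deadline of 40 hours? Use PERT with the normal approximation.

0.946

te_Roofing = (1 + 4·2 + 9)/6 = 18/6 = 3; σ²_Roofing = ((9−1)/6)² = 1.778
te_Electrical rough-in = (4 + 4·8 + 18)/6 = 54/6 = 9; σ²_Electrical rough-in = ((18−4)/6)² = 5.444
te_Plumbing rough-in = (9 + 4·14 + 31)/6 = 96/6 = 16; σ²_Plumbing rough-in = ((31−9)/6)² = 13.444
te_HVAC install = (2 + 4·3 + 10)/6 = 24/6 = 4; σ²_HVAC install = ((10−2)/6)² = 1.778
te_Insulation = (5 + 4·6 + 13)/6 = 42/6 = 7; σ²_Insulation = ((13−5)/6)² = 1.778
te_Drywall = (11 + 4·14 + 17)/6 = 84/6 = 14; σ²_Drywall = ((17−11)/6)² = 1.000
te_Painting = (1 + 4·2 + 3)/6 = 12/6 = 2; σ²_Painting = ((3−1)/6)² = 0.111
te_Flooring = (7 + 4·8 + 9)/6 = 48/6 = 8; σ²_Flooring = ((9−7)/6)² = 0.111

Forward pass:
ES_Roofing = 0; EF_Roofing = 3
ES_Electrical rough-in = 0; EF_Electrical rough-in = 9
ES_Plumbing rough-in = max(EF_Roofing=3, EF_Electrical rough-in=9) = 9; EF_Plumbing rough-in = 9+16 = 25
ES_HVAC install = max(EF_Roofing=3, EF_Electrical rough-in=9) = 9; EF_HVAC install = 9+4 = 13
ES_Insulation = 3; EF_Insulation = 3+7 = 10
ES_Drywall = 3; EF_Drywall = 3+14 = 17
ES_Painting = 10; EF_Painting = 10+2 = 12
ES_Flooring = max(EF_Plumbing rough-in=25, EF_HVAC install=13, EF_Drywall=17, EF_Painting=12) = 25; EF_Flooring = 25+8 = 33
Expected project duration μ = 33 hours. Critical path: Electrical rough-in → Plumbing rough-in → Flooring.

Variance along critical path = 5.444 + 13.444 + 0.111 = 19.000; σ = √19.000 = 4.359 hours.
Z = (40 − 33) / 4.359 = 1.606
P(T ≤ 40) = Φ(1.606) ≈ 0.946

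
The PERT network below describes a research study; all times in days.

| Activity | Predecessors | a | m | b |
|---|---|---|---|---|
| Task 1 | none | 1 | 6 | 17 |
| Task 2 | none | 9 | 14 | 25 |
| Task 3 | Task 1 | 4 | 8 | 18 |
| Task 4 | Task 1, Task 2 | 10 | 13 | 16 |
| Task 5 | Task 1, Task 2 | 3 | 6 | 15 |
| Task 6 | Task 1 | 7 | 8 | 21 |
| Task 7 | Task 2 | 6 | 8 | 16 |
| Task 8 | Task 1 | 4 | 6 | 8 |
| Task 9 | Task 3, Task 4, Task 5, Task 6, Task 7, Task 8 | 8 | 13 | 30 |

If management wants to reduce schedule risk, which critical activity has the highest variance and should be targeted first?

Task 9

te_Task 1 = (1 + 4·6 + 17)/6 = 42/6 = 7; σ²_Task 1 = ((17−1)/6)² = 7.111
te_Task 2 = (9 + 4·14 + 25)/6 = 90/6 = 15; σ²_Task 2 = ((25−9)/6)² = 7.111
te_Task 3 = (4 + 4·8 + 18)/6 = 54/6 = 9; σ²_Task 3 = ((18−4)/6)² = 5.444
te_Task 4 = (10 + 4·13 + 16)/6 = 78/6 = 13; σ²_Task 4 = ((16−10)/6)² = 1.000
te_Task 5 = (3 + 4·6 + 15)/6 = 42/6 = 7; σ²_Task 5 = ((15−3)/6)² = 4.000
te_Task 6 = (7 + 4·8 + 21)/6 = 60/6 = 10; σ²_Task 6 = ((21−7)/6)² = 5.444
te_Task 7 = (6 + 4·8 + 16)/6 = 54/6 = 9; σ²_Task 7 = ((16−6)/6)² = 2.778
te_Task 8 = (4 + 4·6 + 8)/6 = 36/6 = 6; σ²_Task 8 = ((8−4)/6)² = 0.444
te_Task 9 = (8 + 4·13 + 30)/6 = 90/6 = 15; σ²_Task 9 = ((30−8)/6)² = 13.444

Forward pass:
ES_Task 1 = 0; EF_Task 1 = 7
ES_Task 2 = 0; EF_Task 2 = 15
ES_Task 3 = 7; EF_Task 3 = 7+9 = 16
ES_Task 4 = max(EF_Task 1=7, EF_Task 2=15) = 15; EF_Task 4 = 15+13 = 28
ES_Task 5 = max(EF_Task 1=7, EF_Task 2=15) = 15; EF_Task 5 = 15+7 = 22
ES_Task 6 = 7; EF_Task 6 = 7+10 = 17
ES_Task 7 = 15; EF_Task 7 = 15+9 = 24
ES_Task 8 = 7; EF_Task 8 = 7+6 = 13
ES_Task 9 = max(EF_Task 3=16, EF_Task 4=28, EF_Task 5=22, EF_Task 6=17, EF_Task 7=24, EF_Task 8=13) = 28; EF_Task 9 = 28+15 = 43
Expected project duration μ = 43 days. Critical path: Task 2 → Task 4 → Task 9.

Variances on critical path: σ²_Task 2=7.111, σ²_Task 4=1.000, σ²_Task 9=13.444.
Largest is σ²_Task 9 = 13.444.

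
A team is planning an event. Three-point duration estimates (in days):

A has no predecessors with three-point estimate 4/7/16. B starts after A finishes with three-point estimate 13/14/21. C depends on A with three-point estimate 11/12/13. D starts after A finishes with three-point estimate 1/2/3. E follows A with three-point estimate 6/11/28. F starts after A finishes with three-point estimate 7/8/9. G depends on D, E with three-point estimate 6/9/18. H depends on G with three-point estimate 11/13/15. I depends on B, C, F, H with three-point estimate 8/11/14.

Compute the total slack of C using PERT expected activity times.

te_A = (4 + 4·7 + 16)/6 = 48/6 = 8
te_B = (13 + 4·14 + 21)/6 = 90/6 = 15
te_C = (11 + 4·12 + 13)/6 = 72/6 = 12
te_D = (1 + 4·2 + 3)/6 = 12/6 = 2
te_E = (6 + 4·11 + 28)/6 = 78/6 = 13
te_F = (7 + 4·8 + 9)/6 = 48/6 = 8
te_G = (6 + 4·9 + 18)/6 = 60/6 = 10
te_H = (11 + 4·13 + 15)/6 = 78/6 = 13
te_I = (8 + 4·11 + 14)/6 = 66/6 = 11

Forward pass:
ES_A = 0; EF_A = 8
ES_B = 8; EF_B = 8+15 = 23
ES_C = 8; EF_C = 8+12 = 20
ES_D = 8; EF_D = 8+2 = 10
ES_E = 8; EF_E = 8+13 = 21
ES_F = 8; EF_F = 8+8 = 16
ES_G = max(EF_D=10, EF_E=21) = 21; EF_G = 21+10 = 31
ES_H = 31; EF_H = 31+13 = 44
ES_I = max(EF_B=23, EF_C=20, EF_F=16, EF_H=44) = 44; EF_I = 44+11 = 55
Expected project duration μ = 55 days. Critical path: A → E → G → H → I.

Backward pass:
LF_I = 55; LS_I = 55−11 = 44
LF_H = LS_I = 44; LS_H = 44−13 = 31
LF_G = LS_H = 31; LS_G = 31−10 = 21
LF_F = LS_I = 44; LS_F = 44−8 = 36
LF_E = LS_G = 21; LS_E = 21−13 = 8
LF_D = LS_G = 21; LS_D = 21−2 = 19
LF_C = LS_I = 44; LS_C = 44−12 = 32
LF_B = LS_I = 44; LS_B = 44−15 = 29
LF_A = min(LS_B=29, LS_C=32, LS_D=19, LS_E=8, LS_F=36) = 8; LS_A = 8−8 = 0
Slack_C = LS_C − ES_C = 32 − 8 = 24

24 days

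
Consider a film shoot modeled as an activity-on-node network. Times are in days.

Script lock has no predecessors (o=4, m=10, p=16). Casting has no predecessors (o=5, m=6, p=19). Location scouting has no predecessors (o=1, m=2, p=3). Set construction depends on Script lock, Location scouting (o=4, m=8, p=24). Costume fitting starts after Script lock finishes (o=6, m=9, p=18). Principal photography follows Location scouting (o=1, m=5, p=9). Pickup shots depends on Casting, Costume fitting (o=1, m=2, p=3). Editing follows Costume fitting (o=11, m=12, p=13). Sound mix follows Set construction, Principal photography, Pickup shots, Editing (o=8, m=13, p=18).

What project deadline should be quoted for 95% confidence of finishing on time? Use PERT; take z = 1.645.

te_Script lock = (4 + 4·10 + 16)/6 = 60/6 = 10; σ²_Script lock = ((16−4)/6)² = 4.000
te_Casting = (5 + 4·6 + 19)/6 = 48/6 = 8; σ²_Casting = ((19−5)/6)² = 5.444
te_Location scouting = (1 + 4·2 + 3)/6 = 12/6 = 2; σ²_Location scouting = ((3−1)/6)² = 0.111
te_Set construction = (4 + 4·8 + 24)/6 = 60/6 = 10; σ²_Set construction = ((24−4)/6)² = 11.111
te_Costume fitting = (6 + 4·9 + 18)/6 = 60/6 = 10; σ²_Costume fitting = ((18−6)/6)² = 4.000
te_Principal photography = (1 + 4·5 + 9)/6 = 30/6 = 5; σ²_Principal photography = ((9−1)/6)² = 1.778
te_Pickup shots = (1 + 4·2 + 3)/6 = 12/6 = 2; σ²_Pickup shots = ((3−1)/6)² = 0.111
te_Editing = (11 + 4·12 + 13)/6 = 72/6 = 12; σ²_Editing = ((13−11)/6)² = 0.111
te_Sound mix = (8 + 4·13 + 18)/6 = 78/6 = 13; σ²_Sound mix = ((18−8)/6)² = 2.778

Forward pass:
ES_Script lock = 0; EF_Script lock = 10
ES_Casting = 0; EF_Casting = 8
ES_Location scouting = 0; EF_Location scouting = 2
ES_Set construction = max(EF_Script lock=10, EF_Location scouting=2) = 10; EF_Set construction = 10+10 = 20
ES_Costume fitting = 10; EF_Costume fitting = 10+10 = 20
ES_Principal photography = 2; EF_Principal photography = 2+5 = 7
ES_Pickup shots = max(EF_Casting=8, EF_Costume fitting=20) = 20; EF_Pickup shots = 20+2 = 22
ES_Editing = 20; EF_Editing = 20+12 = 32
ES_Sound mix = max(EF_Set construction=20, EF_Principal photography=7, EF_Pickup shots=22, EF_Editing=32) = 32; EF_Sound mix = 32+13 = 45
Expected project duration μ = 45 days. Critical path: Script lock → Costume fitting → Editing → Sound mix.

Variance along critical path = 4.000 + 4.000 + 0.111 + 2.778 = 10.889; σ = 3.300 days.
D = μ + z·σ = 45 + 1.645·3.300 = 50.4 days

50.4 days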